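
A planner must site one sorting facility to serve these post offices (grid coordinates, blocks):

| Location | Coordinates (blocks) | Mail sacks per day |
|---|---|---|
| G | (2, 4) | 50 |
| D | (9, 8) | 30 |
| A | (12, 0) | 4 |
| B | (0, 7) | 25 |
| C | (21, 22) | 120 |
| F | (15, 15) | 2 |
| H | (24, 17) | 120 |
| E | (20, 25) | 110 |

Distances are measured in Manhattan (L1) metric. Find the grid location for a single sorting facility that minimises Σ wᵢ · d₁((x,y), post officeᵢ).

Manhattan distance separates: Σwᵢ(|x−xᵢ|+|y−yᵢ|) = Σwᵢ|x−xᵢ| + Σwᵢ|y−yᵢ|, so x and y are optimised independently as 1-D weighted medians.
Total weight W = 461; half = 230.5.
x-coordinate, sorted with cumulative weight:
  x=0 (B, w=25) cum 25
  x=2 (G, w=50) cum 75
  x=9 (D, w=30) cum 105
  x=12 (A, w=4) cum 109
  x=15 (F, w=2) cum 111
  x=20 (E, w=110) cum 221
  x=21 (C, w=120) cum 341  ← median
  x=24 (H, w=120) cum 461
⇒ x* = 21
y-coordinate, sorted with cumulative weight:
  y=0 (A, w=4) cum 4
  y=4 (G, w=50) cum 54
  y=7 (B, w=25) cum 79
  y=8 (D, w=30) cum 109
  y=15 (F, w=2) cum 111
  y=17 (H, w=120) cum 231  ← median
  y=22 (C, w=120) cum 351
  y=25 (E, w=110) cum 461
⇒ y* = 17

(21, 17)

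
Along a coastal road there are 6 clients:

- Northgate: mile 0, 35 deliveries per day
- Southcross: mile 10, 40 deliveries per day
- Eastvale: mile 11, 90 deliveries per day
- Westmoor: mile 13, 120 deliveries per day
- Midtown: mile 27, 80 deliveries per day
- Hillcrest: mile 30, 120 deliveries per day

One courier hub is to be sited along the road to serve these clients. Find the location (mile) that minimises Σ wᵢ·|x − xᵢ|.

For a sum of weighted absolute distances on a line, the optimum is the weighted median (not the mean). Total weight W = 485; half-weight = 242.5.
Sort by position and accumulate weight:
  mile 0 (Northgate, w=35) → cum 35
  mile 10 (Southcross, w=40) → cum 75
  mile 11 (Eastvale, w=90) → cum 165
  mile 13 (Westmoor, w=120) → cum 285  ≥ 242.5 → median here
  mile 27 (Midtown, w=80) → cum 365
  mile 30 (Hillcrest, w=120) → cum 485
Optimal location: mile 13.

x = 13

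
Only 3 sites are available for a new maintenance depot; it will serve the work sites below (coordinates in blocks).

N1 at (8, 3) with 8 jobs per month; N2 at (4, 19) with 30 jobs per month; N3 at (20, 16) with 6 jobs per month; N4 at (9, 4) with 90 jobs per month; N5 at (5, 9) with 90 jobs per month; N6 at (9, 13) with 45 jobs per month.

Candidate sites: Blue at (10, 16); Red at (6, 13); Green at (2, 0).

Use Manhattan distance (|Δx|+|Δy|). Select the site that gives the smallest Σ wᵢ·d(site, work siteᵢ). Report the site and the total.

Red, total 2103 blocks

Total weighted distance at each candidate:
  Blue (10, 16): total = 2880
  Red (6, 13): total = 2103
  Green (2, 0): total = 3876
Minimum is at Red with total 2103 blocks.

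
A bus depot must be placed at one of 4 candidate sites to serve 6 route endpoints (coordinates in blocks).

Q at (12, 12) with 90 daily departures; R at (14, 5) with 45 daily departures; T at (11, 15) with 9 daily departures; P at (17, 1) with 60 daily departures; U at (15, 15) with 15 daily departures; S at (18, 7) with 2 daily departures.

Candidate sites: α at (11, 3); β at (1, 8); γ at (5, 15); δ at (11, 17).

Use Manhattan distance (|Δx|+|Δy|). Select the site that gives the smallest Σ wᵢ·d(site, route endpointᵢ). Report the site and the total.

α, total 1975 blocks

Total weighted distance at each candidate:
  α (11, 3): total = 1975
  β (1, 8): total = 3954
  γ (5, 15): total = 3561
  δ (11, 17): total = 2677
Minimum is at α with total 1975 blocks.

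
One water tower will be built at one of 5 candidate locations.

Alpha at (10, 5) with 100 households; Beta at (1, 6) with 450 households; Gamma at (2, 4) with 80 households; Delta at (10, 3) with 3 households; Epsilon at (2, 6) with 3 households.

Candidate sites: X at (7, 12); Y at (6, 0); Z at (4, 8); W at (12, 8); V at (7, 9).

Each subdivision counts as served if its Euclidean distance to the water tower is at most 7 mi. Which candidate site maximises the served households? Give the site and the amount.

Z, covering 633

Coverage radius r = 7 mi; a point is covered iff (Δx)²+(Δy)² ≤ 7² = 49.
  X (7, 12): covers {none} → 0
  Y (6, 0): covers {Alpha, Gamma, Delta} → 183
  Z (4, 8): covers {Alpha, Beta, Gamma, Epsilon} → 633
  W (12, 8): covers {Alpha, Delta} → 103
  V (7, 9): covers {Alpha, Beta, Delta, Epsilon} → 556
Maximum coverage at Z: 633 households.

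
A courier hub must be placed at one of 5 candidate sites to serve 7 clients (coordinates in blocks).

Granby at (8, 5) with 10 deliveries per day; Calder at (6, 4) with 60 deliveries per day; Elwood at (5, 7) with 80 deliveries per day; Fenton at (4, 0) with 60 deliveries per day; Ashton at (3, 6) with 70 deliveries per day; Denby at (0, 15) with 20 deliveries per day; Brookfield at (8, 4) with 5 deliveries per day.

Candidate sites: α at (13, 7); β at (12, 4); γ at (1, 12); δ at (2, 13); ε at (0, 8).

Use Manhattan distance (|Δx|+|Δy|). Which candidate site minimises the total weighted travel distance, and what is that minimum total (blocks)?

Total weighted distance at each candidate:
  α (13, 7): total = 3500
  β (12, 4): total = 3180
  γ (1, 12): total = 3255
  δ (2, 13): total = 3255
  ε (0, 8): total = 2460
Minimum is at ε with total 2460 blocks.

ε, total 2460 blocks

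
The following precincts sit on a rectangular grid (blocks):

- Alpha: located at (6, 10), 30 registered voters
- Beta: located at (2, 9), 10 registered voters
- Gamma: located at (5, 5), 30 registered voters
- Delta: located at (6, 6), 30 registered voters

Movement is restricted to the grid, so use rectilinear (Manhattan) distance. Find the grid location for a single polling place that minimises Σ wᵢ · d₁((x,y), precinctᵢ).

(6, 6)

Manhattan distance separates: Σwᵢ(|x−xᵢ|+|y−yᵢ|) = Σwᵢ|x−xᵢ| + Σwᵢ|y−yᵢ|, so x and y are optimised independently as 1-D weighted medians.
Total weight W = 100; half = 50.
x-coordinate, sorted with cumulative weight:
  x=2 (Beta, w=10) cum 10
  x=5 (Gamma, w=30) cum 40
  x=6 (Alpha, w=30) cum 70  ← median
  x=6 (Delta, w=30) cum 100
⇒ x* = 6
y-coordinate, sorted with cumulative weight:
  y=5 (Gamma, w=30) cum 30
  y=6 (Delta, w=30) cum 60  ← median
  y=9 (Beta, w=10) cum 70
  y=10 (Alpha, w=30) cum 100
⇒ y* = 6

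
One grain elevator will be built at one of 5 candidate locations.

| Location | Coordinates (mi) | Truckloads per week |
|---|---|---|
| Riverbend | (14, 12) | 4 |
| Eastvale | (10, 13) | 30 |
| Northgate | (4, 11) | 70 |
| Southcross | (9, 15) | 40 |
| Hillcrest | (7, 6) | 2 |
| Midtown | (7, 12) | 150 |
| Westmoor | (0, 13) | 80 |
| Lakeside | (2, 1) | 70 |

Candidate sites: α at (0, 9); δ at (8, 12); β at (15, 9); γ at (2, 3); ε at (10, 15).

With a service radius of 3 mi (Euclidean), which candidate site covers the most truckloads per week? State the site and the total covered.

δ, covering 180

Coverage radius r = 3 mi; a point is covered iff (Δx)²+(Δy)² ≤ 3² = 9.
  α (0, 9): covers {none} → 0
  δ (8, 12): covers {Eastvale, Midtown} → 180
  β (15, 9): covers {none} → 0
  γ (2, 3): covers {Lakeside} → 70
  ε (10, 15): covers {Eastvale, Southcross} → 70
Maximum coverage at δ: 180 truckloads per week.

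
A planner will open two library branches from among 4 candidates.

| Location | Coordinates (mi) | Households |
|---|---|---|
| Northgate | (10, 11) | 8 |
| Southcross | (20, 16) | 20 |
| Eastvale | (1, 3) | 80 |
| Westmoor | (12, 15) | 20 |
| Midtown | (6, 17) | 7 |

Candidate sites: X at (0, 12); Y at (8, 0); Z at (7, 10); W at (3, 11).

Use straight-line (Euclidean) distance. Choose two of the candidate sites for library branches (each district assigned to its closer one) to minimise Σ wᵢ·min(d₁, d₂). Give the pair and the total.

Evaluate every pair (each demand assigned to the nearer of the two):
  {Y, Z}: total = 1111.8
  {Z, W}: total = 1159.7
  {X, Z}: total = 1227.0
  {Y, W}: total = 1263.6
  {X, W}: total = 1314.0
  {X, Y}: total = 1391.7
Best pair: {Y, Z} with total 1111.8.

{Y, Z}, total 1111.8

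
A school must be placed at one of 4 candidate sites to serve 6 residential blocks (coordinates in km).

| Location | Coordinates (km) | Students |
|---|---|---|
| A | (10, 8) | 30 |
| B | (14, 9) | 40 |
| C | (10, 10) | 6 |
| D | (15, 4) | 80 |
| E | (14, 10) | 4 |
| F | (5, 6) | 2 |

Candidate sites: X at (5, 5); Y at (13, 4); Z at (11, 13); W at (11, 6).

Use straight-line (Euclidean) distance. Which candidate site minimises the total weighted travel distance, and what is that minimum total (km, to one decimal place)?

Total weighted distance at each candidate:
  X (5, 5): total = 1458.5
  Y (13, 4): total = 595.0
  Z (11, 13): total = 1195.3
  W (11, 6): total = 651.3
Minimum is at Y with total 595.0 km.

Y, total 595.0 km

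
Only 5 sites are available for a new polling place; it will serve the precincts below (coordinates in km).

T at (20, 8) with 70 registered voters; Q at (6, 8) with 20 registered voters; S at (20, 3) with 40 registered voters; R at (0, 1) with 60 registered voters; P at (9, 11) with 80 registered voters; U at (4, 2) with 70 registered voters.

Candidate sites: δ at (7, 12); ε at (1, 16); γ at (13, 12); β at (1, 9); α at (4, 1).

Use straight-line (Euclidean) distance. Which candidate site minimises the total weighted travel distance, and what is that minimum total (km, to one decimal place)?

Total weighted distance at each candidate:
  δ (7, 12): total = 3359.0
  ε (1, 16): total = 5211.6
  γ (13, 12): total = 3475.0
  β (1, 9): total = 3907.4
  α (4, 1): total = 3217.5
Minimum is at α with total 3217.5 km.

α, total 3217.5 km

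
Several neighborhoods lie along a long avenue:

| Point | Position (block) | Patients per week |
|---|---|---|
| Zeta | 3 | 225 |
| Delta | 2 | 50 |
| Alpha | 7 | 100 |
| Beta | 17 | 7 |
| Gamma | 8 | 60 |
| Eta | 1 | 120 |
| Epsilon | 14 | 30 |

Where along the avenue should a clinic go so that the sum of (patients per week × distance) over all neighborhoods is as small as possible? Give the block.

For a sum of weighted absolute distances on a line, the optimum is the weighted median (not the mean). Total weight W = 592; half-weight = 296.
Sort by position and accumulate weight:
  block 1 (Eta, w=120) → cum 120
  block 2 (Delta, w=50) → cum 170
  block 3 (Zeta, w=225) → cum 395  ≥ 296 → median here
  block 7 (Alpha, w=100) → cum 495
  block 8 (Gamma, w=60) → cum 555
  block 14 (Epsilon, w=30) → cum 585
  block 17 (Beta, w=7) → cum 592
Optimal location: block 3.

x = 3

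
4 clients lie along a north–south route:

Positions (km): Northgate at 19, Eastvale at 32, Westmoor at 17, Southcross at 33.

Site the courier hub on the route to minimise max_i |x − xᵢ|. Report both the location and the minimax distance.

The 1-center on a line is the midpoint of the two extreme points: leftmost at 17, rightmost at 33.
Optimal location = (17 + 33)/2 = 25; maximum distance = (33 − 17)/2 = 8.

location 25, max distance 8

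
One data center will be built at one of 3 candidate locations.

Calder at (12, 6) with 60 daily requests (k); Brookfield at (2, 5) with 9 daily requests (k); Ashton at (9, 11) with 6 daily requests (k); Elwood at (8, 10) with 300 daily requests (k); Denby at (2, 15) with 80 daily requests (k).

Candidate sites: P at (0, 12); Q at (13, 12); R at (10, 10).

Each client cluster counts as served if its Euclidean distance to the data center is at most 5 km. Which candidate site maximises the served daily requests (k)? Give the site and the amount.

Coverage radius r = 5 km; a point is covered iff (Δx)²+(Δy)² ≤ 5² = 25.
  P (0, 12): covers {Denby} → 80
  Q (13, 12): covers {Ashton} → 6
  R (10, 10): covers {Calder, Ashton, Elwood} → 366
Maximum coverage at R: 366 daily requests (k).

R, covering 366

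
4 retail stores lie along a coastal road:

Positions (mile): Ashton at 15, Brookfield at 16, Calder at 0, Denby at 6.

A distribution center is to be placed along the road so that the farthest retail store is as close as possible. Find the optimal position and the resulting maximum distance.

location 8, max distance 8

The 1-center on a line is the midpoint of the two extreme points: leftmost at 0, rightmost at 16.
Optimal location = (0 + 16)/2 = 8; maximum distance = (16 − 0)/2 = 8.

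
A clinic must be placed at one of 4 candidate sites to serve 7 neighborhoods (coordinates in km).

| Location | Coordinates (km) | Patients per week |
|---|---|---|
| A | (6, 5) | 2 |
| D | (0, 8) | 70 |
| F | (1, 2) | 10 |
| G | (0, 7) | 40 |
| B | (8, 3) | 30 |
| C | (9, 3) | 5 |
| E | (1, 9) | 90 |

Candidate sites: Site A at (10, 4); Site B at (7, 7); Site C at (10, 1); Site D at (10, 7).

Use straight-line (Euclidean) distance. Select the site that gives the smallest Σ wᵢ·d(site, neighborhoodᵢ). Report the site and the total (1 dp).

Site B, total 1572.8 km

Total weighted distance at each candidate:
  Site A (10, 4): total = 2272.7
  Site B (7, 7): total = 1572.8
  Site C (10, 1): total = 2602.6
  Site D (10, 7): total = 2199.9
Minimum is at Site B with total 1572.8 km.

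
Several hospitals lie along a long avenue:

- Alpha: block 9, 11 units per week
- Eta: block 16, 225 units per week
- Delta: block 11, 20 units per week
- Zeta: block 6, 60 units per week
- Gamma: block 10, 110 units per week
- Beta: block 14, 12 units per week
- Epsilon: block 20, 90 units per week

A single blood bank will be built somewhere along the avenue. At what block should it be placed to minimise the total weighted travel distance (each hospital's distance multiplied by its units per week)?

x = 16

For a sum of weighted absolute distances on a line, the optimum is the weighted median (not the mean). Total weight W = 528; half-weight = 264.
Sort by position and accumulate weight:
  block 6 (Zeta, w=60) → cum 60
  block 9 (Alpha, w=11) → cum 71
  block 10 (Gamma, w=110) → cum 181
  block 11 (Delta, w=20) → cum 201
  block 14 (Beta, w=12) → cum 213
  block 16 (Eta, w=225) → cum 438  ≥ 264 → median here
  block 20 (Epsilon, w=90) → cum 528
Optimal location: block 16.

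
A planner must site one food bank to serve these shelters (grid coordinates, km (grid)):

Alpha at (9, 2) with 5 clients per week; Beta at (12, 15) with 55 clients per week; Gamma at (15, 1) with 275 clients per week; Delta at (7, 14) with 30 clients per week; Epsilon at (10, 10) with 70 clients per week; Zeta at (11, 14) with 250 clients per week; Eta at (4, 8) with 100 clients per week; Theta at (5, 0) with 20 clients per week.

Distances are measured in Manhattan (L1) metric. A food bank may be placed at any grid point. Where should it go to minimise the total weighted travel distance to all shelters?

Manhattan distance separates: Σwᵢ(|x−xᵢ|+|y−yᵢ|) = Σwᵢ|x−xᵢ| + Σwᵢ|y−yᵢ|, so x and y are optimised independently as 1-D weighted medians.
Total weight W = 805; half = 402.5.
x-coordinate, sorted with cumulative weight:
  x=4 (Eta, w=100) cum 100
  x=5 (Theta, w=20) cum 120
  x=7 (Delta, w=30) cum 150
  x=9 (Alpha, w=5) cum 155
  x=10 (Epsilon, w=70) cum 225
  x=11 (Zeta, w=250) cum 475  ← median
  x=12 (Beta, w=55) cum 530
  x=15 (Gamma, w=275) cum 805
⇒ x* = 11
y-coordinate, sorted with cumulative weight:
  y=0 (Theta, w=20) cum 20
  y=1 (Gamma, w=275) cum 295
  y=2 (Alpha, w=5) cum 300
  y=8 (Eta, w=100) cum 400
  y=10 (Epsilon, w=70) cum 470  ← median
  y=14 (Delta, w=30) cum 500
  y=14 (Zeta, w=250) cum 750
  y=15 (Beta, w=55) cum 805
⇒ y* = 10

(11, 10)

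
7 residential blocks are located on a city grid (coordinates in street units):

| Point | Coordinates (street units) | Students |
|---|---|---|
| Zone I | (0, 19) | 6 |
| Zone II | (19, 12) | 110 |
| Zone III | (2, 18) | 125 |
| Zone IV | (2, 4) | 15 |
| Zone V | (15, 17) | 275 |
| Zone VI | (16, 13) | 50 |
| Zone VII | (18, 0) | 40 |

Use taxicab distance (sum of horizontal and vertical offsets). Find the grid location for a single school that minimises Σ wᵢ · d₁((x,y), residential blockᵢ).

Manhattan distance separates: Σwᵢ(|x−xᵢ|+|y−yᵢ|) = Σwᵢ|x−xᵢ| + Σwᵢ|y−yᵢ|, so x and y are optimised independently as 1-D weighted medians.
Total weight W = 621; half = 310.5.
x-coordinate, sorted with cumulative weight:
  x=0 (Zone I, w=6) cum 6
  x=2 (Zone III, w=125) cum 131
  x=2 (Zone IV, w=15) cum 146
  x=15 (Zone V, w=275) cum 421  ← median
  x=16 (Zone VI, w=50) cum 471
  x=18 (Zone VII, w=40) cum 511
  x=19 (Zone II, w=110) cum 621
⇒ x* = 15
y-coordinate, sorted with cumulative weight:
  y=0 (Zone VII, w=40) cum 40
  y=4 (Zone IV, w=15) cum 55
  y=12 (Zone II, w=110) cum 165
  y=13 (Zone VI, w=50) cum 215
  y=17 (Zone V, w=275) cum 490  ← median
  y=18 (Zone III, w=125) cum 615
  y=19 (Zone I, w=6) cum 621
⇒ y* = 17

(15, 17)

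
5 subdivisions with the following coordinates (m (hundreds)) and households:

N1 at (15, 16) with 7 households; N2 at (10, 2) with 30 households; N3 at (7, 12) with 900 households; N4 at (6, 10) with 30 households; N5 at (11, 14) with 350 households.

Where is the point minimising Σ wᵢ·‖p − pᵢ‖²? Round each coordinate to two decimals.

(8.15, 12.28)

The minimiser of Σwᵢ‖p−pᵢ‖² is the weighted centroid p* = (Σwᵢpᵢ)/(Σwᵢ).
Σwᵢ = 1317.
Σwᵢxᵢ = 7·15 + 30·10 + 900·7 + 30·6 + 350·11 = 10735.
Σwᵢyᵢ = 7·16 + 30·2 + 900·12 + 30·10 + 350·14 = 16172.
x* = 10735/1317 = 8.15, y* = 16172/1317 = 12.28.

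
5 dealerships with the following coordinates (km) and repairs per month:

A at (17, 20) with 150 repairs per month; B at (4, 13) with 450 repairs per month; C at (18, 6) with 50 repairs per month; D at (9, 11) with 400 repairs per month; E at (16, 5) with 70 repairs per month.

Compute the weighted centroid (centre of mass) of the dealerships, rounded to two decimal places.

The minimiser of Σwᵢ‖p−pᵢ‖² is the weighted centroid p* = (Σwᵢpᵢ)/(Σwᵢ).
Σwᵢ = 1120.
Σwᵢxᵢ = 150·17 + 450·4 + 50·18 + 400·9 + 70·16 = 9970.
Σwᵢyᵢ = 150·20 + 450·13 + 50·6 + 400·11 + 70·5 = 13900.
x* = 9970/1120 = 8.90, y* = 13900/1120 = 12.41.

(8.90, 12.41)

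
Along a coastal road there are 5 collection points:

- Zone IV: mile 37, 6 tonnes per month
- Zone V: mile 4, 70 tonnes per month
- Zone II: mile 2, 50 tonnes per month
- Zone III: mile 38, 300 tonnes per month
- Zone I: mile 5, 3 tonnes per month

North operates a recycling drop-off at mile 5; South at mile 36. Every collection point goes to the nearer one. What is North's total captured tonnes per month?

The indifferent point is the midpoint (5+36)/2 = 20.5; collection points left of it (closer to North at 5) go to North, those right go to South.
  Zone II at 2 (w=50) → North
  Zone V at 4 (w=70) → North
  Zone I at 5 (w=3) → North
  Zone IV at 37 (w=6) → South
  Zone III at 38 (w=300) → South
North captures 123; South captures 306.

123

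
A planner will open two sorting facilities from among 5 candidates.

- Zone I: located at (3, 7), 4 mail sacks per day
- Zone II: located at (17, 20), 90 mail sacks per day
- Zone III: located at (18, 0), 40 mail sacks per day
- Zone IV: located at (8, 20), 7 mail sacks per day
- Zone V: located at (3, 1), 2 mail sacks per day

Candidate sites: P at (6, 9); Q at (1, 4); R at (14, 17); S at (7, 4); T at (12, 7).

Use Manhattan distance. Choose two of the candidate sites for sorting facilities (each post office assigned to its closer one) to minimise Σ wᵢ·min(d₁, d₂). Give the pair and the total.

{R, T}, total 1189

Evaluate every pair (each demand assigned to the nearer of the two):
  {R, T}: total = 1189
  {R, S}: total = 1245
  {Q, R}: total = 1473
  {P, R}: total = 1485
  {P, T}: total = 2273
  {Q, T}: total = 2289
  {S, T}: total = 2301
  {P, S}: total = 2705
  {P, Q}: total = 2941
  {Q, S}: total = 3089
Best pair: {R, T} with total 1189.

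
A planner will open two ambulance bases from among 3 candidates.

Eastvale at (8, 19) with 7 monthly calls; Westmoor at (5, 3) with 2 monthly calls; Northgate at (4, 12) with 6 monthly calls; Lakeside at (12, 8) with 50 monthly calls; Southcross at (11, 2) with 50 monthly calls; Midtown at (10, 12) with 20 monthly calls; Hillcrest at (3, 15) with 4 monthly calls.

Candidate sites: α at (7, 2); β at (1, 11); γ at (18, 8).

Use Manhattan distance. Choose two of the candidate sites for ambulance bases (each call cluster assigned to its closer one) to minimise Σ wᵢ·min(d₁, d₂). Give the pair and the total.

{α, γ}, total 1018

Evaluate every pair (each demand assigned to the nearer of the two):
  {α, γ}: total = 1018
  {α, β}: total = 1109
  {β, γ}: total = 1327
Best pair: {α, γ} with total 1018.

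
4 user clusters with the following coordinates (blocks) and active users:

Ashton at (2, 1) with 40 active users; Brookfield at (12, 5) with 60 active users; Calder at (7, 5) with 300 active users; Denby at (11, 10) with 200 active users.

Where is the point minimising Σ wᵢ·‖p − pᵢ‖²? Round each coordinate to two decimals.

The minimiser of Σwᵢ‖p−pᵢ‖² is the weighted centroid p* = (Σwᵢpᵢ)/(Σwᵢ).
Σwᵢ = 600.
Σwᵢxᵢ = 40·2 + 60·12 + 300·7 + 200·11 = 5100.
Σwᵢyᵢ = 40·1 + 60·5 + 300·5 + 200·10 = 3840.
x* = 5100/600 = 8.50, y* = 3840/600 = 6.40.

(8.50, 6.40)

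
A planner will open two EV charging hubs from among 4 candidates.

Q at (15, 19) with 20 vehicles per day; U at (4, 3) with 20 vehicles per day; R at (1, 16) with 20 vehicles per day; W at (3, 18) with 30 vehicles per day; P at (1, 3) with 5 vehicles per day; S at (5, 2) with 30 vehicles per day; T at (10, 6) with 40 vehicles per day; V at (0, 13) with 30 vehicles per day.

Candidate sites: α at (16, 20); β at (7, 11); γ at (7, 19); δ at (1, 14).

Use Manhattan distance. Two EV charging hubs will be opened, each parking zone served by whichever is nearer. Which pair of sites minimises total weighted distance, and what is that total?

{β, δ}, total 1525

Evaluate every pair (each demand assigned to the nearer of the two):
  {β, δ}: total = 1525
  {β, γ}: total = 1700
  {α, β}: total = 1800
  {α, δ}: total = 1815
  {γ, δ}: total = 1865
  {α, γ}: total = 2460
Best pair: {β, δ} with total 1525.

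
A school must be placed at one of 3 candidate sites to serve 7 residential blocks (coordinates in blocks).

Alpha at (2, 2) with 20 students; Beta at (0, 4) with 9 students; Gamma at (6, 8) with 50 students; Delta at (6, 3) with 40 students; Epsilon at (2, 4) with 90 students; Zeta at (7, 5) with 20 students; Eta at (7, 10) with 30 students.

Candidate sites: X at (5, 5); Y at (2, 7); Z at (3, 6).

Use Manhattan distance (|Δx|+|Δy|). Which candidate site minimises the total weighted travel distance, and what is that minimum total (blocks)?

Total weighted distance at each candidate:
  X (5, 5): total = 1104
  Y (2, 7): total = 1365
  Z (3, 6): total = 1245
Minimum is at X with total 1104 blocks.

X, total 1104 blocks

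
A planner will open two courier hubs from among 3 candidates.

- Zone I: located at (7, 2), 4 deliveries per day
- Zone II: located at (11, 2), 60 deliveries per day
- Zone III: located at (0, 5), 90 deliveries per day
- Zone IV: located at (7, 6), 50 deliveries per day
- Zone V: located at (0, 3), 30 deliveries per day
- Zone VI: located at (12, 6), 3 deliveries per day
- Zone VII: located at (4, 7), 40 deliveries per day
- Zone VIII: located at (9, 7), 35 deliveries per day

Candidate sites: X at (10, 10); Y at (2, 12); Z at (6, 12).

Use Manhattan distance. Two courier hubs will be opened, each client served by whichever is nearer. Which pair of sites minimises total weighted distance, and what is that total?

{X, Y}, total 2512

Evaluate every pair (each demand assigned to the nearer of the two):
  {X, Y}: total = 2512
  {X, Z}: total = 2992
  {Y, Z}: total = 3030
Best pair: {X, Y} with total 2512.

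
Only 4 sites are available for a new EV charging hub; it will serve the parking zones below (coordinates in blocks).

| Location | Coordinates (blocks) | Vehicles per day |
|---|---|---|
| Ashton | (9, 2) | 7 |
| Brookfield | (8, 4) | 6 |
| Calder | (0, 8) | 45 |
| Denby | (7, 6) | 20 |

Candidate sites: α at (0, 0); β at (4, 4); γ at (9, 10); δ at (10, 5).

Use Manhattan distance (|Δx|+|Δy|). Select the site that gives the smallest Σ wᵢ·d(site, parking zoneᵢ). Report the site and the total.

Total weighted distance at each candidate:
  α (0, 0): total = 769
  β (4, 4): total = 533
  γ (9, 10): total = 713
  δ (10, 5): total = 711
Minimum is at β with total 533 blocks.

β, total 533 blocks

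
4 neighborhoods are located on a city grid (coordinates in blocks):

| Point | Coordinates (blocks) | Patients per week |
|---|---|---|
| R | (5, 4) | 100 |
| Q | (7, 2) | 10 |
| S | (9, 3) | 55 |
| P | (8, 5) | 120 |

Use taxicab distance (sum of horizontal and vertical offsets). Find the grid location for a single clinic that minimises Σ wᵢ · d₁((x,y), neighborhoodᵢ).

(8, 4)

Manhattan distance separates: Σwᵢ(|x−xᵢ|+|y−yᵢ|) = Σwᵢ|x−xᵢ| + Σwᵢ|y−yᵢ|, so x and y are optimised independently as 1-D weighted medians.
Total weight W = 285; half = 142.5.
x-coordinate, sorted with cumulative weight:
  x=5 (R, w=100) cum 100
  x=7 (Q, w=10) cum 110
  x=8 (P, w=120) cum 230  ← median
  x=9 (S, w=55) cum 285
⇒ x* = 8
y-coordinate, sorted with cumulative weight:
  y=2 (Q, w=10) cum 10
  y=3 (S, w=55) cum 65
  y=4 (R, w=100) cum 165  ← median
  y=5 (P, w=120) cum 285
⇒ y* = 4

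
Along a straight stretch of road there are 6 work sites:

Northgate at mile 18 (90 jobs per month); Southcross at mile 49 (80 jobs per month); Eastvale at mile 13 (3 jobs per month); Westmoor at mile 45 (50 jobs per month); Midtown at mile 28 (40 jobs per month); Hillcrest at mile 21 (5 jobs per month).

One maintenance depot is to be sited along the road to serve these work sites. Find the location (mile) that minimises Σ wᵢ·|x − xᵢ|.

For a sum of weighted absolute distances on a line, the optimum is the weighted median (not the mean). Total weight W = 268; half-weight = 134.
Sort by position and accumulate weight:
  mile 13 (Eastvale, w=3) → cum 3
  mile 18 (Northgate, w=90) → cum 93
  mile 21 (Hillcrest, w=5) → cum 98
  mile 28 (Midtown, w=40) → cum 138  ≥ 134 → median here
  mile 45 (Westmoor, w=50) → cum 188
  mile 49 (Southcross, w=80) → cum 268
Optimal location: mile 28.

x = 28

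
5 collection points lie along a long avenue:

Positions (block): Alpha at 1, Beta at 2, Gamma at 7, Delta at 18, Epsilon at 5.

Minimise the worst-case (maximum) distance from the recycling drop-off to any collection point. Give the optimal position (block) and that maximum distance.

location 9.5, max distance 8.5

The 1-center on a line is the midpoint of the two extreme points: leftmost at 1, rightmost at 18.
Optimal location = (1 + 18)/2 = 9.5; maximum distance = (18 − 1)/2 = 8.5.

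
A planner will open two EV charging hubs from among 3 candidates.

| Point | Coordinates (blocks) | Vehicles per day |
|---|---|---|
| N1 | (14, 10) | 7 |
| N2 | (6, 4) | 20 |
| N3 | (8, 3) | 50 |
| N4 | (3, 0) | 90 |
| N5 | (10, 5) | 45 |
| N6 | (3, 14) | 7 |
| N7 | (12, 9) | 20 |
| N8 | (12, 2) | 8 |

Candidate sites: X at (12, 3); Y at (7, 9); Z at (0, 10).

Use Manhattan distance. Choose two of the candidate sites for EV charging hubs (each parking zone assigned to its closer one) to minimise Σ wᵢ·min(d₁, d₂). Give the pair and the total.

Evaluate every pair (each demand assigned to the nearer of the two):
  {X, Y}: total = 1807
  {X, Z}: total = 1840
  {Y, Z}: total = 2256
Best pair: {X, Y} with total 1807.

{X, Y}, total 1807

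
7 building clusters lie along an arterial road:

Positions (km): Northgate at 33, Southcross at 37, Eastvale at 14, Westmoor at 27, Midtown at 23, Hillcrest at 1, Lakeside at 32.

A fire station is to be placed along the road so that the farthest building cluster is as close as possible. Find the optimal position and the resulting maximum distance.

location 19, max distance 18

The 1-center on a line is the midpoint of the two extreme points: leftmost at 1, rightmost at 37.
Optimal location = (1 + 37)/2 = 19; maximum distance = (37 − 1)/2 = 18.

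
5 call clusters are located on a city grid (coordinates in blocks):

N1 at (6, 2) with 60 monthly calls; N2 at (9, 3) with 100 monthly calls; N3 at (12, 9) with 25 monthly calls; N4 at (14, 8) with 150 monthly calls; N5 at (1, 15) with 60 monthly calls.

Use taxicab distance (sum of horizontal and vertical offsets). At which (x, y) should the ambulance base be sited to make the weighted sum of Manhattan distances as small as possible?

Manhattan distance separates: Σwᵢ(|x−xᵢ|+|y−yᵢ|) = Σwᵢ|x−xᵢ| + Σwᵢ|y−yᵢ|, so x and y are optimised independently as 1-D weighted medians.
Total weight W = 395; half = 197.5.
x-coordinate, sorted with cumulative weight:
  x=1 (N5, w=60) cum 60
  x=6 (N1, w=60) cum 120
  x=9 (N2, w=100) cum 220  ← median
  x=12 (N3, w=25) cum 245
  x=14 (N4, w=150) cum 395
⇒ x* = 9
y-coordinate, sorted with cumulative weight:
  y=2 (N1, w=60) cum 60
  y=3 (N2, w=100) cum 160
  y=8 (N4, w=150) cum 310  ← median
  y=9 (N3, w=25) cum 335
  y=15 (N5, w=60) cum 395
⇒ y* = 8

(9, 8)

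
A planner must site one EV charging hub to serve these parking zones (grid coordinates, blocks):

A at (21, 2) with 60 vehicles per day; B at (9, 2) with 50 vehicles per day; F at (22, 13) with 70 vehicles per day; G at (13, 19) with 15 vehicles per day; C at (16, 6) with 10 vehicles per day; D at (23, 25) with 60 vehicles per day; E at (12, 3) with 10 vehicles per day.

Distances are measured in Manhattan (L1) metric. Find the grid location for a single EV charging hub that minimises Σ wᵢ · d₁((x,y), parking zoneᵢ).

(21, 13)

Manhattan distance separates: Σwᵢ(|x−xᵢ|+|y−yᵢ|) = Σwᵢ|x−xᵢ| + Σwᵢ|y−yᵢ|, so x and y are optimised independently as 1-D weighted medians.
Total weight W = 275; half = 137.5.
x-coordinate, sorted with cumulative weight:
  x=9 (B, w=50) cum 50
  x=12 (E, w=10) cum 60
  x=13 (G, w=15) cum 75
  x=16 (C, w=10) cum 85
  x=21 (A, w=60) cum 145  ← median
  x=22 (F, w=70) cum 215
  x=23 (D, w=60) cum 275
⇒ x* = 21
y-coordinate, sorted with cumulative weight:
  y=2 (A, w=60) cum 60
  y=2 (B, w=50) cum 110
  y=3 (E, w=10) cum 120
  y=6 (C, w=10) cum 130
  y=13 (F, w=70) cum 200  ← median
  y=19 (G, w=15) cum 215
  y=25 (D, w=60) cum 275
⇒ y* = 13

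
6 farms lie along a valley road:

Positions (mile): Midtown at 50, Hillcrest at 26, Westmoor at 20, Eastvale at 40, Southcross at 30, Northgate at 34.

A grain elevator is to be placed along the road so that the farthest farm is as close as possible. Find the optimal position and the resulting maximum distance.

The 1-center on a line is the midpoint of the two extreme points: leftmost at 20, rightmost at 50.
Optimal location = (20 + 50)/2 = 35; maximum distance = (50 − 20)/2 = 15.

location 35, max distance 15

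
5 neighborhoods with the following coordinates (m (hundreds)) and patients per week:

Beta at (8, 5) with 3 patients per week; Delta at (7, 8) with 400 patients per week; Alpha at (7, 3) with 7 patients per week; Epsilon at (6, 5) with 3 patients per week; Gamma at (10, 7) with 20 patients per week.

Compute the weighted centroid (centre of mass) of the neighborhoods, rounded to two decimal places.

The minimiser of Σwᵢ‖p−pᵢ‖² is the weighted centroid p* = (Σwᵢpᵢ)/(Σwᵢ).
Σwᵢ = 433.
Σwᵢxᵢ = 3·8 + 400·7 + 7·7 + 3·6 + 20·10 = 3091.
Σwᵢyᵢ = 3·5 + 400·8 + 7·3 + 3·5 + 20·7 = 3391.
x* = 3091/433 = 7.14, y* = 3391/433 = 7.83.

(7.14, 7.83)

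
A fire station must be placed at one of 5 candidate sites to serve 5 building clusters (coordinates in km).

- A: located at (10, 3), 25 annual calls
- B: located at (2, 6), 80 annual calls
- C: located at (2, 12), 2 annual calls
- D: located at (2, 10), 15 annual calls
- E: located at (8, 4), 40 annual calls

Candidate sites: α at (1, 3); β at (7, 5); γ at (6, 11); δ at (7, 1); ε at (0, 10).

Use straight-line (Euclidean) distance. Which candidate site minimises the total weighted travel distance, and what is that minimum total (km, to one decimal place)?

β, total 677.9 km

Total weighted distance at each candidate:
  α (1, 3): total = 885.0
  β (7, 5): total = 677.9
  γ (6, 11): total = 1097.2
  δ (7, 1): total = 960.9
  ε (0, 10): total = 1098.6
Minimum is at β with total 677.9 km.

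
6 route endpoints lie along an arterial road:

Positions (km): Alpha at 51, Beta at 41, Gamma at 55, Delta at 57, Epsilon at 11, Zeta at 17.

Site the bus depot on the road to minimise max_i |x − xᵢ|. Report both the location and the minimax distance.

location 34, max distance 23

The 1-center on a line is the midpoint of the two extreme points: leftmost at 11, rightmost at 57.
Optimal location = (11 + 57)/2 = 34; maximum distance = (57 − 11)/2 = 23.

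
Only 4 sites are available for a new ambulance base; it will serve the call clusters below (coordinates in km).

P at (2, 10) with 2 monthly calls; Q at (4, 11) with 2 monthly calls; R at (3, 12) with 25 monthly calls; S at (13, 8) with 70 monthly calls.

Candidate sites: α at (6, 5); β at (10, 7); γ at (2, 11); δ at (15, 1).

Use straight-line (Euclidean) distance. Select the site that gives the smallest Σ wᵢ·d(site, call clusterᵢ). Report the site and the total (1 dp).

β, total 467.9 km

Total weighted distance at each candidate:
  α (6, 5): total = 749.0
  β (10, 7): total = 467.9
  γ (2, 11): total = 839.5
  δ (15, 1): total = 977.9
Minimum is at β with total 467.9 km.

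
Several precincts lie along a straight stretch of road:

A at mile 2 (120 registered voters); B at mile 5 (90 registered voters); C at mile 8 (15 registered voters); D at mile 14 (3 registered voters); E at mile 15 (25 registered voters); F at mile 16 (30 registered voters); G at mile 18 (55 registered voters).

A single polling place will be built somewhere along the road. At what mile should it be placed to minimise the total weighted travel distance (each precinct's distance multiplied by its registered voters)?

x = 5

For a sum of weighted absolute distances on a line, the optimum is the weighted median (not the mean). Total weight W = 338; half-weight = 169.
Sort by position and accumulate weight:
  mile 2 (A, w=120) → cum 120
  mile 5 (B, w=90) → cum 210  ≥ 169 → median here
  mile 8 (C, w=15) → cum 225
  mile 14 (D, w=3) → cum 228
  mile 15 (E, w=25) → cum 253
  mile 16 (F, w=30) → cum 283
  mile 18 (G, w=55) → cum 338
Optimal location: mile 5.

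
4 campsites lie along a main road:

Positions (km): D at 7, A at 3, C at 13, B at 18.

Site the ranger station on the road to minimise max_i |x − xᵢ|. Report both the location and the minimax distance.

location 10.5, max distance 7.5

The 1-center on a line is the midpoint of the two extreme points: leftmost at 3, rightmost at 18.
Optimal location = (3 + 18)/2 = 10.5; maximum distance = (18 − 3)/2 = 7.5.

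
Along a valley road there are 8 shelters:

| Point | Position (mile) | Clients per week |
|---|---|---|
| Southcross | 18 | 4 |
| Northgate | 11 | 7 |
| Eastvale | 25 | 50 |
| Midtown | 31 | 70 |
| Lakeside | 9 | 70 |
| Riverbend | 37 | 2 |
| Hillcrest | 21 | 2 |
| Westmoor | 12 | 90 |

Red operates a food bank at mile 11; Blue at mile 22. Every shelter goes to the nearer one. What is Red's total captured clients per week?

The indifferent point is the midpoint (11+22)/2 = 16.5; shelters left of it (closer to Red at 11) go to Red, those right go to Blue.
  Lakeside at 9 (w=70) → Red
  Northgate at 11 (w=7) → Red
  Westmoor at 12 (w=90) → Red
  Southcross at 18 (w=4) → Blue
  Hillcrest at 21 (w=2) → Blue
  Eastvale at 25 (w=50) → Blue
  Midtown at 31 (w=70) → Blue
  Riverbend at 37 (w=2) → Blue
Red captures 167; Blue captures 128.

167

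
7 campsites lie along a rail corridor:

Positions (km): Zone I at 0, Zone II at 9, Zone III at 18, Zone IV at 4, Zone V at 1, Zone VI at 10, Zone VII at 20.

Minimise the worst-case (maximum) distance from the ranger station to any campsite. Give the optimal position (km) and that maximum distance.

The 1-center on a line is the midpoint of the two extreme points: leftmost at 0, rightmost at 20.
Optimal location = (0 + 20)/2 = 10; maximum distance = (20 − 0)/2 = 10.

location 10, max distance 10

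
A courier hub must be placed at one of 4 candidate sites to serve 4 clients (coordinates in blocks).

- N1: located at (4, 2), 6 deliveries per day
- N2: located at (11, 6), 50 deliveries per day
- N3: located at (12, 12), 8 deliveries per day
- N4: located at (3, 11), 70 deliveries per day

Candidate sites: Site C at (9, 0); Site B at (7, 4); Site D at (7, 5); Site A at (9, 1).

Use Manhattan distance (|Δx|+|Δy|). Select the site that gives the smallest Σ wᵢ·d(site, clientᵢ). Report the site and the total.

Total weighted distance at each candidate:
  Site C (9, 0): total = 1752
  Site B (7, 4): total = 1204
  Site D (7, 5): total = 1082
  Site A (9, 1): total = 1618
Minimum is at Site D with total 1082 blocks.

Site D, total 1082 blocks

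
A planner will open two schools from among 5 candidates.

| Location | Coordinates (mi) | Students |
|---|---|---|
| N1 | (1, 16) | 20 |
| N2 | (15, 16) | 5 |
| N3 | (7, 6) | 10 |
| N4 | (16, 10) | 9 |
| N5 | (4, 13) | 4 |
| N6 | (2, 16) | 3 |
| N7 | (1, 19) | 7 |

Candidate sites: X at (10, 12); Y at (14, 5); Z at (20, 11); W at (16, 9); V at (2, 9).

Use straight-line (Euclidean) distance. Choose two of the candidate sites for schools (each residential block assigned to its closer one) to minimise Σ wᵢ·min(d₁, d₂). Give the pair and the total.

Evaluate every pair (each demand assigned to the nearer of the two):
  {W, V}: total = 353.3
  {Z, V}: total = 381.4
  {X, V}: total = 397.9
  {Y, V}: total = 412.7
  {X, W}: total = 436.1
  {X, Z}: total = 464.2
  {X, Y}: total = 475.5
  {Y, W}: total = 669.9
  {Z, W}: total = 694.0
  {Y, Z}: total = 717.6
Best pair: {W, V} with total 353.3.

{W, V}, total 353.3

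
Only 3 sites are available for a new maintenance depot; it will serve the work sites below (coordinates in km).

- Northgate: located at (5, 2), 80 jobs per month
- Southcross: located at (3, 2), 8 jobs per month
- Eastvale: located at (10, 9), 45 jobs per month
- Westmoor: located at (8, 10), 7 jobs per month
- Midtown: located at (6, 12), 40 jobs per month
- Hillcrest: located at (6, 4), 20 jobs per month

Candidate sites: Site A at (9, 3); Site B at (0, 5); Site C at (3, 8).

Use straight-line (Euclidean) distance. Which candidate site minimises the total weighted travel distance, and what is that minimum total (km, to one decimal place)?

Site A, total 1144.5 km

Total weighted distance at each candidate:
  Site A (9, 3): total = 1144.5
  Site B (0, 5): total = 1541.6
  Site C (3, 8): total = 1209.9
Minimum is at Site A with total 1144.5 km.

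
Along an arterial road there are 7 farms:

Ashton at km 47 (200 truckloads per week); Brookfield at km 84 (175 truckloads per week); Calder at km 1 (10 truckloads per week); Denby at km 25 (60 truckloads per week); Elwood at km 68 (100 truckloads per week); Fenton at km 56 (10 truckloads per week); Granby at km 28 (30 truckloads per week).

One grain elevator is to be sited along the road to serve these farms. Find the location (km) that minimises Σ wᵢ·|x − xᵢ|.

x = 47

For a sum of weighted absolute distances on a line, the optimum is the weighted median (not the mean). Total weight W = 585; half-weight = 292.5.
Sort by position and accumulate weight:
  km 1 (Calder, w=10) → cum 10
  km 25 (Denby, w=60) → cum 70
  km 28 (Granby, w=30) → cum 100
  km 47 (Ashton, w=200) → cum 300  ≥ 292.5 → median here
  km 56 (Fenton, w=10) → cum 310
  km 68 (Elwood, w=100) → cum 410
  km 84 (Brookfield, w=175) → cum 585
Optimal location: km 47.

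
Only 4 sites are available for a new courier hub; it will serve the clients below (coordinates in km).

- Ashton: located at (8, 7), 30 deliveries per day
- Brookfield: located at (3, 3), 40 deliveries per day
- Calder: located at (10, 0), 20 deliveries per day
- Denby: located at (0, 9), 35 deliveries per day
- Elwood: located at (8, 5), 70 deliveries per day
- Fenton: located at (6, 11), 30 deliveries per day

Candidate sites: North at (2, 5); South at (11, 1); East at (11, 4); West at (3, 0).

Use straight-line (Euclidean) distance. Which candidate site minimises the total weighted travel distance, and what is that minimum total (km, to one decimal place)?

North, total 1260.7 km

Total weighted distance at each candidate:
  North (2, 5): total = 1260.7
  South (11, 1): total = 1720.8
  East (11, 4): total = 1434.6
  West (3, 0): total = 1687.1
Minimum is at North with total 1260.7 km.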